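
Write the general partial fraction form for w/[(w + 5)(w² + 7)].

Linear + irreducible quadratic: α/(w + 5) + (βw + γ)/(w² + 7)


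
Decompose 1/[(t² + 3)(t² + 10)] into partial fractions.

Coefficient matching gives α = γ = 0, β = 1/(10-3) = 1/7, δ = -β = -1/7
Result: (1/7)/(t² + 3) - (1/7)/(t² + 10)


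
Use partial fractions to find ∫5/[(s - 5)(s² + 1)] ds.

Cover-up at s=5: α = 5/(5²+1) = 5/26. Coeff matching: β = -5/26, γ = -25/26. Decomposition: (5/26)/(s - 5) - ((5/26)s + 25/26)/(s² + 1). Integrate: linear → ln, quadratic → (1/2)ln + arctan: (5/26) ln|(s - 5)| - (5/52) ln(s² + 1) - (25/26) arctan(s) + C


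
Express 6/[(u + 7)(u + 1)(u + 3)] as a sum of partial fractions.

Using cover-up method: α = 1/4, β = 1/2, γ = -3/4
Result: (1/4)/(u + 7) + (1/2)/(u + 1) - (3/4)/(u + 3)


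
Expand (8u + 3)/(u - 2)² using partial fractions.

(8u + 3) = A(u - 2) + B. At u = 2: B = 8·2 + 3 = 19. Coeff of u: A = 8
Result: 8/(u - 2) + 19/(u - 2)²


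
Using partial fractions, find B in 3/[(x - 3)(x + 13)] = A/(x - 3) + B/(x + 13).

Cover-up at x = -13: B = 3/(-13 - 3) = -3/16


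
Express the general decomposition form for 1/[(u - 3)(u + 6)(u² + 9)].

Two linear + quadratic: A/(u - 3) + B/(u + 6) + (Cu + D)/(u² + 9)


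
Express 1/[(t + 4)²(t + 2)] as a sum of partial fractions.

Cover-up at t=-2: γ = 1/(-2 + 4)² = 1/4. Cover-up at t=-4: β = 1/(-4 + 2) = -1/2. Comparing t² coeff: α = -γ = -1/4
Result: (-1/4)/(t + 4) - (1/2)/(t + 4)² + (1/4)/(t + 2)


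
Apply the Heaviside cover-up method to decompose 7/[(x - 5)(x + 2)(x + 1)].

Cover (x - 5), x=5: α = 7/[(5 + 2)(5 + 1)] = 1/6. Cover (x + 2), x=-2: β = 7/[(-2 - 5)(-2 + 1)] = 1. Cover (x + 1), x=-1: γ = 7/[(-1 - 5)(-1 + 2)] = -7/6.
Result: (1/6)/(x - 5) + 1/(x + 2) - (7/6)/(x + 1)


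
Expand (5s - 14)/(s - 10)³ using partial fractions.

(5s - 14) = A(s - 10)² + B(s - 10) + C. At s = 10: C = 5·10 - 14 = 36. Coefficients: A = 0, B = 5
Result: 5/(s - 10)² + 36/(s - 10)³


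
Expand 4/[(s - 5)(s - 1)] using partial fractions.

4/(s - 5)(s - 1) = A/(s - 5) + B/(s - 1). A = 4/(5 - 1) = 1, B = 4/(1 - 5) = -1
Result: 1/(s - 5) - 1/(s - 1)


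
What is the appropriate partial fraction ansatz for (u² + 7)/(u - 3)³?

Repeated linear factor (power 3): P/(u - 3) + Q/(u - 3)² + R/(u - 3)³


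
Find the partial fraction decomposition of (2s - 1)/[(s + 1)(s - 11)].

At s=-1: P = (2·(-1) - 1)/(-1 - 11) = 1/4. At s=11: Q = (2·11 - 1)/(11 + 1) = 7/4
Result: (1/4)/(s + 1) + (7/4)/(s - 11)


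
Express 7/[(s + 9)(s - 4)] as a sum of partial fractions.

7/(s + 9)(s - 4) = P/(s + 9) + Q/(s - 4). P = 7/(-9 - 4) = -7/13, Q = 7/(4 + 9) = 7/13
Result: (-7/13)/(s + 9) + (7/13)/(s - 4)


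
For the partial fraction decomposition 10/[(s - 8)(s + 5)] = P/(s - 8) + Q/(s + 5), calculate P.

Cover-up at s = 8: P = 10/(8 + 5) = 10/13


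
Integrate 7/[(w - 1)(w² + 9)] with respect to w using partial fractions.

Cover-up at w=1: A = 7/(1²+9) = 7/10. Coeff matching: B = -7/10, C = -7/10. Decomposition: (7/10)/(w - 1) - ((7/10)w + 7/10)/(w² + 9). Integrate: linear → ln, quadratic → (1/2)ln + arctan: (7/10) ln|(w - 1)| - (7/20) ln(w² + 9) - (7/30) arctan(w/3) + C


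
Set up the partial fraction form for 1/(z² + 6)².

Repeated quadratic factor: (Pz + Q)/(z² + 6) + (Rz + S)/(z² + 6)²


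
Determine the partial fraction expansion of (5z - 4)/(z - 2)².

(5z - 4) = α(z - 2) + β. At z = 2: β = 5·2 - 4 = 6. Coeff of z: α = 5
Result: 5/(z - 2) + 6/(z - 2)²


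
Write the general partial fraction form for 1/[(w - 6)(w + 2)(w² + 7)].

Two linear + quadratic: A/(w - 6) + B/(w + 2) + (Cw + D)/(w² + 7)


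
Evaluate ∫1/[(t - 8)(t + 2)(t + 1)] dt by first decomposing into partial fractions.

Cover-up: A = 1/90, B = 1/10, C = -1/9. Decomposition: (1/90)/(t - 8) + (1/10)/(t + 2) - (1/9)/(t + 1). Integrate each term: (1/90) ln|(t - 8)| + (1/10) ln|(t + 2)| - (1/9) ln|(t + 1)| + C


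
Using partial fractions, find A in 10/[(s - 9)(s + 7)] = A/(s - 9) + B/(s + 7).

Cover-up at s = 9: A = 10/(9 + 7) = 10/16 = 5/8


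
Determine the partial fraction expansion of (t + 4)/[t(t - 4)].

At t=0: P = (1·0 + 4)/(0 - 4) = -1. At t=4: Q = (1·4 + 4)/(4 - 0) = 2
Result: -1/t + 2/(t - 4)


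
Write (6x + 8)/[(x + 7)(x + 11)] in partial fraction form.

At x=-7: P = (6·(-7) + 8)/(-7 + 11) = -17/2. At x=-11: Q = (6·(-11) + 8)/(-11 + 7) = 29/2
Result: (-17/2)/(x + 7) + (29/2)/(x + 11)


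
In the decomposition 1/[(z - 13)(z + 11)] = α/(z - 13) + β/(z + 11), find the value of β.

Cover-up at z = -11: β = 1/(-11 - 13) = -1/24


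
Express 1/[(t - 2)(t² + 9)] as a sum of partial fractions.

Cover-up at t = 2: A = 1/(2² + 9) = 1/13. Then B = -A = -1/13, C = -A·(0 + 2) = -2/13
Result: (1/13)/(t - 2) - ((1/13)t + 2/13)/(t² + 9)


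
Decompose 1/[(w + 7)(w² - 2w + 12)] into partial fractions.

Cover-up at w = -7: P = 1/((-7)² - 2·(-7) + 12) = 1/75. Then Q = -P = -1/75, R = -P·(-2 - 7) = 3/25
Result: (1/75)/(w + 7) - ((1/75)w - 3/25)/(w² - 2w + 12)


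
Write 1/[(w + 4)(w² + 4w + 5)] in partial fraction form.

Cover-up at w = -4: α = 1/((-4)² + 4·(-4) + 5) = 1/5. Then β = -α = -1/5, γ = -α·(4 - 4) = 0
Result: (1/5)/(w + 4) - ((1/5)w)/(w² + 4w + 5)


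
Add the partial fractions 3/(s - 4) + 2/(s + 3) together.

Common denominator (s - 4)(s + 3). Numerator: 3(s + 3) + 2(s - 4) = (3s + 9) + (2s - 8) = 5s + 1
Result: (5s + 1)/[(s - 4)(s + 3)]


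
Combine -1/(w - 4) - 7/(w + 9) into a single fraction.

Common denominator (w - 4)(w + 9). Numerator: -1(w + 9) - 7(w - 4) = (-w - 9) - (7w - 28) = -8w + 19
Result: (-8w + 19)/[(w - 4)(w + 9)]


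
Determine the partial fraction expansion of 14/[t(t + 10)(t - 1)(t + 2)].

Using Heaviside cover-up: (-7/10)/t - (7/440)/(t + 10) + (14/33)/(t - 1) + (7/24)/(t + 2)


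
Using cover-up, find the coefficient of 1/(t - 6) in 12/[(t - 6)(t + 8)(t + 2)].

Cover (t - 6), set t=6: 12/[(6 + 8)(6 + 2)] = 3/28


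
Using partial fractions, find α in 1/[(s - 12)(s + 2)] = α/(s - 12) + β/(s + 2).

Cover-up at s = 12: α = 1/(12 + 2) = 1/14


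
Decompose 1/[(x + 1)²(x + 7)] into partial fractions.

Cover-up at x=-7: R = 1/(-7 + 1)² = 1/36. Cover-up at x=-1: Q = 1/(-1 + 7) = 1/6. Comparing x² coeff: P = -R = -1/36
Result: (-1/36)/(x + 1) + (1/6)/(x + 1)² + (1/36)/(x + 7)


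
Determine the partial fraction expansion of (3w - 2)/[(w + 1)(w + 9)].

At w=-1: A = (3·(-1) - 2)/(-1 + 9) = -5/8. At w=-9: B = (3·(-9) - 2)/(-9 + 1) = 29/8
Result: (-5/8)/(w + 1) + (29/8)/(w + 9)


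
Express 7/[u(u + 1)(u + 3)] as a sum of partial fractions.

Using cover-up method: P = 7/3, Q = -7/2, R = 7/6
Result: (7/3)/u - (7/2)/(u + 1) + (7/6)/(u + 3)


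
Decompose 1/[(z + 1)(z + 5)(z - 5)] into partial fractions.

Using cover-up method: P = -1/24, Q = 1/40, R = 1/60
Result: (-1/24)/(z + 1) + (1/40)/(z + 5) + (1/60)/(z - 5)


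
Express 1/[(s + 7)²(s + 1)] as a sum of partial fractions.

Cover-up at s=-1: γ = 1/(-1 + 7)² = 1/36. Cover-up at s=-7: β = 1/(-7 + 1) = -1/6. Comparing s² coeff: α = -γ = -1/36
Result: (-1/36)/(s + 7) - (1/6)/(s + 7)² + (1/36)/(s + 1)


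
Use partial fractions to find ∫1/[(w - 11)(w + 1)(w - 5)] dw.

Cover-up: P = 1/72, Q = 1/72, R = -1/36. Decomposition: (1/72)/(w - 11) + (1/72)/(w + 1) - (1/36)/(w - 5). Integrate each term: (1/72) ln|(w - 11)| + (1/72) ln|(w + 1)| - (1/36) ln|(w - 5)| + C


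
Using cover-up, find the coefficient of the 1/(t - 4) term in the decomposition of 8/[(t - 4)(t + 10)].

Cover (t - 4), set t=4: 8/((t + 10) at t=4) = 8/(14) = 4/7


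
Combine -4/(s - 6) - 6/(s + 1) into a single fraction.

Common denominator (s - 6)(s + 1). Numerator: -4(s + 1) - 6(s - 6) = (-4s - 4) - (6s - 36) = -10s + 32
Result: (-10s + 32)/[(s - 6)(s + 1)]


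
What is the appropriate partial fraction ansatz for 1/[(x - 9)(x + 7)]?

Distinct linear factors: α/(x - 9) + β/(x + 7)


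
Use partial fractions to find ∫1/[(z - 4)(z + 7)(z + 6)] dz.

Cover-up: α = 1/110, β = 1/11, γ = -1/10. Decomposition: (1/110)/(z - 4) + (1/11)/(z + 7) - (1/10)/(z + 6). Integrate each term: (1/110) ln|(z - 4)| + (1/11) ln|(z + 7)| - (1/10) ln|(z + 6)| + C


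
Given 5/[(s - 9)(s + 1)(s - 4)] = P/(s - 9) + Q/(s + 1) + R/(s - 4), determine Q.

Cover-up at s = -1: Q = 5/[(-1 - 9)(-1 - 4)] = 5/[(-10)(-5)] = 5/50 = 1/10


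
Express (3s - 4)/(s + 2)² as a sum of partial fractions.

(3s - 4) = A(s + 2) + B. At s = -2: B = 3·(-2) - 4 = -10. Coeff of s: A = 3
Result: 3/(s + 2) - 10/(s + 2)²


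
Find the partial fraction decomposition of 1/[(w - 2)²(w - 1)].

Cover-up at w=1: R = 1/(1 - 2)² = 1. Cover-up at w=2: Q = 1/(2 - 1) = 1. Comparing w² coeff: P = -R = -1
Result: -1/(w - 2) + 1/(w - 2)² + 1/(w - 1)


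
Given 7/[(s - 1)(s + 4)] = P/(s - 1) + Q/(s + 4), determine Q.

Cover-up at s = -4: Q = 7/(-4 - 1) = -7/5


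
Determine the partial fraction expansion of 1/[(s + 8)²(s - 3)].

Cover-up at s=3: R = 1/(3 + 8)² = 1/121. Cover-up at s=-8: Q = 1/(-8 - 3) = -1/11. Comparing s² coeff: P = -R = -1/121
Result: (-1/121)/(s + 8) - (1/11)/(s + 8)² + (1/121)/(s - 3)


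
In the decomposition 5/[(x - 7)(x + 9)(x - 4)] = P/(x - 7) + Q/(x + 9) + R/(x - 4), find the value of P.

Cover-up at x = 7: P = 5/[(7 + 9)(7 - 4)] = 5/[(16)(3)] = 5/48


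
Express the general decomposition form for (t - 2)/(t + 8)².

Repeated linear factor: P/(t + 8) + Q/(t + 8)²


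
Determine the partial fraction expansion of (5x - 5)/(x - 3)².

(5x - 5) = P(x - 3) + Q. At x = 3: Q = 5·3 - 5 = 10. Coeff of x: P = 5
Result: 5/(x - 3) + 10/(x - 3)²


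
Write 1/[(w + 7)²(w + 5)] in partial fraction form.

Cover-up at w=-5: C = 1/(-5 + 7)² = 1/4. Cover-up at w=-7: B = 1/(-7 + 5) = -1/2. Comparing w² coeff: A = -C = -1/4
Result: (-1/4)/(w + 7) - (1/2)/(w + 7)² + (1/4)/(w + 5)


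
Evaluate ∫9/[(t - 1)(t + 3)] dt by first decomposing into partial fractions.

Decompose: 9/[(t - 1)(t + 3)] = (9/4)/(t - 1) - (9/4)/(t + 3). Integrate each term: (9/4) ln|(t - 1)| - (9/4) ln|(t + 3)| + C


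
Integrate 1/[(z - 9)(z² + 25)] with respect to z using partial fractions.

Cover-up at z=9: A = 1/(9²+25) = 1/106. Coeff matching: B = -1/106, C = -9/106. Decomposition: (1/106)/(z - 9) - ((1/106)z + 9/106)/(z² + 25). Integrate: linear → ln, quadratic → (1/2)ln + arctan: (1/106) ln|(z - 9)| - (1/212) ln(z² + 25) - (9/530) arctan(z/5) + C


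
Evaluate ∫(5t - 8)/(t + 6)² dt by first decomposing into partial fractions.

Decompose: P = 5, Q = 5·(-6) - 8 = -38, so (5t - 8)/(t + 6)² = 5/(t + 6) - 38/(t + 6)². Integrate: ∫ P/(t + 6) dt = 5 ln|(t + 6)|; ∫ Q/(t + 6)² dt = 38/(t + 6). Sum: 5 ln|(t + 6)| + 38/(t + 6) + C


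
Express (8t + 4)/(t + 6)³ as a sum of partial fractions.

(8t + 4) = α(t + 6)² + β(t + 6) + γ. At t = -6: γ = 8·(-6) + 4 = -44. Coefficients: α = 0, β = 8
Result: 8/(t + 6)² - 44/(t + 6)³


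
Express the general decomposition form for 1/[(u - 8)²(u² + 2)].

Repeated linear + quadratic: A/(u - 8) + B/(u - 8)² + (Cu + D)/(u² + 2)


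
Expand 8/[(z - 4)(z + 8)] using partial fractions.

8/(z - 4)(z + 8) = α/(z - 4) + β/(z + 8). α = 8/(4 + 8) = 2/3, β = 8/(-8 - 4) = -2/3
Result: (2/3)/(z - 4) - (2/3)/(z + 8)


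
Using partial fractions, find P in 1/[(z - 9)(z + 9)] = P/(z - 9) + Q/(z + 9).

Cover-up at z = 9: P = 1/(9 + 9) = 1/18


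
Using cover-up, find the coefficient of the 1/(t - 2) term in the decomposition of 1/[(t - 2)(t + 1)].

Cover (t - 2), set t=2: 1/((t + 1) at t=2) = 1/(3) = 1/3


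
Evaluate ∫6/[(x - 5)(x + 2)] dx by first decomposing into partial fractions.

Decompose: 6/[(x - 5)(x + 2)] = (6/7)/(x - 5) - (6/7)/(x + 2). Integrate each term: (6/7) ln|(x - 5)| - (6/7) ln|(x + 2)| + C


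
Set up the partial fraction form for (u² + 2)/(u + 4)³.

Repeated linear factor (power 3): A/(u + 4) + B/(u + 4)² + C/(u + 4)³


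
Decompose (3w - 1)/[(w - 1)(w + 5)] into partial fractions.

At w=1: A = (3·1 - 1)/(1 + 5) = 1/3. At w=-5: B = (3·(-5) - 1)/(-5 - 1) = 8/3
Result: (1/3)/(w - 1) + (8/3)/(w + 5)


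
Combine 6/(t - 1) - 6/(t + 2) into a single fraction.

Common denominator (t - 1)(t + 2). Numerator: 6(t + 2) - 6(t - 1) = (6t + 12) - (6t - 6) = 18
Result: (18)/[(t - 1)(t + 2)]


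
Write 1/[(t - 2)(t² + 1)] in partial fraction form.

Cover-up at t = 2: A = 1/(2² + 1) = 1/5. Then B = -A = -1/5, C = -A·(0 + 2) = -2/5
Result: (1/5)/(t - 2) - ((1/5)t + 2/5)/(t² + 1)


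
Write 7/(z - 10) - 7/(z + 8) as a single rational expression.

Common denominator (z - 10)(z + 8). Numerator: 7(z + 8) - 7(z - 10) = (7z + 56) - (7z - 70) = 126
Result: (126)/[(z - 10)(z + 8)]


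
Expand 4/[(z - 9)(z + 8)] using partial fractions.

4/(z - 9)(z + 8) = A/(z - 9) + B/(z + 8). A = 4/(9 + 8) = 4/17, B = 4/(-8 - 9) = -4/17
Result: (4/17)/(z - 9) - (4/17)/(z + 8)


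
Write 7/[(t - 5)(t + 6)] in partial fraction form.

7/(t - 5)(t + 6) = α/(t - 5) + β/(t + 6). α = 7/(5 + 6) = 7/11, β = 7/(-6 - 5) = -7/11
Result: (7/11)/(t - 5) - (7/11)/(t + 6)


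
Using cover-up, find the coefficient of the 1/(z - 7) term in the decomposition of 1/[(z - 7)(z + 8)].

Cover (z - 7), set z=7: 1/((z + 8) at z=7) = 1/(15) = 1/15


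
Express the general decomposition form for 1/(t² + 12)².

Repeated quadratic factor: (At + B)/(t² + 12) + (Ct + D)/(t² + 12)²


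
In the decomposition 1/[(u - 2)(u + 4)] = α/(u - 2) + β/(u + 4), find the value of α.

Cover-up at u = 2: α = 1/(2 + 4) = 1/6


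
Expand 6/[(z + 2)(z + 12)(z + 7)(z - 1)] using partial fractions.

Using Heaviside cover-up: (-1/25)/(z + 2) - (3/325)/(z + 12) + (3/100)/(z + 7) + (1/52)/(z - 1)


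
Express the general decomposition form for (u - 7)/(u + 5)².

Repeated linear factor: α/(u + 5) + β/(u + 5)²


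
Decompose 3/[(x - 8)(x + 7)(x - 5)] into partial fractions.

Using cover-up method: P = 1/15, Q = 1/60, R = -1/12
Result: (1/15)/(x - 8) + (1/60)/(x + 7) - (1/12)/(x - 5)


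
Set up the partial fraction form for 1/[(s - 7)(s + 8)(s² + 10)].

Two linear + quadratic: A/(s - 7) + B/(s + 8) + (Cs + D)/(s² + 10)


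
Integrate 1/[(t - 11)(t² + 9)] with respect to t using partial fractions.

Cover-up at t=11: α = 1/(11²+9) = 1/130. Coeff matching: β = -1/130, γ = -11/130. Decomposition: (1/130)/(t - 11) - ((1/130)t + 11/130)/(t² + 9). Integrate: linear → ln, quadratic → (1/2)ln + arctan: (1/130) ln|(t - 11)| - (1/260) ln(t² + 9) - (11/390) arctan(t/3) + C


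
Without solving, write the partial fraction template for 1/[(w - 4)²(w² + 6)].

Repeated linear + quadratic: α/(w - 4) + β/(w - 4)² + (γw + δ)/(w² + 6)


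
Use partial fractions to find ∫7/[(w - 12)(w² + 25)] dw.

Cover-up at w=12: A = 7/(12²+25) = 7/169. Coeff matching: B = -7/169, C = -84/169. Decomposition: (7/169)/(w - 12) - ((7/169)w + 84/169)/(w² + 25). Integrate: linear → ln, quadratic → (1/2)ln + arctan: (7/169) ln|(w - 12)| - (7/338) ln(w² + 25) - (84/845) arctan(w/5) + C


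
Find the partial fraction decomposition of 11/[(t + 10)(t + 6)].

11/(t + 10)(t + 6) = P/(t + 10) + Q/(t + 6). P = 11/(-10 + 6) = -11/4, Q = 11/(-6 + 10) = 11/4
Result: (-11/4)/(t + 10) + (11/4)/(t + 6)


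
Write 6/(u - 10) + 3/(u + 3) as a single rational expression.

Common denominator (u - 10)(u + 3). Numerator: 6(u + 3) + 3(u - 10) = (6u + 18) + (3u - 30) = 9u - 12
Result: (9u - 12)/[(u - 10)(u + 3)]


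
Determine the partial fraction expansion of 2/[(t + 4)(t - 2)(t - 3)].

Using cover-up method: P = 1/21, Q = -1/3, R = 2/7
Result: (1/21)/(t + 4) - (1/3)/(t - 2) + (2/7)/(t - 3)


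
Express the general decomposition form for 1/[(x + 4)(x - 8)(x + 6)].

Three distinct linear factors: α/(x + 4) + β/(x - 8) + γ/(x + 6)


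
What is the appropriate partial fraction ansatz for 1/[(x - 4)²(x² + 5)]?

Repeated linear + quadratic: α/(x - 4) + β/(x - 4)² + (γx + δ)/(x² + 5)


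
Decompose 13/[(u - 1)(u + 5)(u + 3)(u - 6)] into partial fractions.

Using Heaviside cover-up: (-13/120)/(u - 1) - (13/132)/(u + 5) + (13/72)/(u + 3) + (13/495)/(u - 6)


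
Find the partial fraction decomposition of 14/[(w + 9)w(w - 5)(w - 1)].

Using Heaviside cover-up: (-1/90)/(w + 9) + (14/45)/w + (1/20)/(w - 5) - (7/20)/(w - 1)


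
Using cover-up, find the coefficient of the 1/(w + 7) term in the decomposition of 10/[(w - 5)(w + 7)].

Cover (w + 7), set w=-7: 10/((w - 5) at w=-7) = 10/(-12) = -5/6


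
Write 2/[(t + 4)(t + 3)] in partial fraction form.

2/(t + 4)(t + 3) = A/(t + 4) + B/(t + 3). A = 2/(-4 + 3) = -2, B = 2/(-3 + 4) = 2
Result: -2/(t + 4) + 2/(t + 3)


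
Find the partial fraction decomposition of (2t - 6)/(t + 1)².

(2t - 6) = α(t + 1) + β. At t = -1: β = 2·(-1) - 6 = -8. Coeff of t: α = 2
Result: 2/(t + 1) - 8/(t + 1)²


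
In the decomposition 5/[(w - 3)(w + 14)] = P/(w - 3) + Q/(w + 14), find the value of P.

Cover-up at w = 3: P = 5/(3 + 14) = 5/17


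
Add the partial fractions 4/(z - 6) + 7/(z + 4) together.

Common denominator (z - 6)(z + 4). Numerator: 4(z + 4) + 7(z - 6) = (4z + 16) + (7z - 42) = 11z - 26
Result: (11z - 26)/[(z - 6)(z + 4)]


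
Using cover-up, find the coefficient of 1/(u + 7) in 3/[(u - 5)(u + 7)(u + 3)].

Cover (u + 7), set u=-7: 3/[(-7 - 5)(-7 + 3)] = 1/16


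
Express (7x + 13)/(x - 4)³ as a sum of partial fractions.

(7x + 13) = P(x - 4)² + Q(x - 4) + R. At x = 4: R = 7·4 + 13 = 41. Coefficients: P = 0, Q = 7
Result: 7/(x - 4)² + 41/(x - 4)³


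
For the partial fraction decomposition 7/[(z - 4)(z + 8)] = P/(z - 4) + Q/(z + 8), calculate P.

Cover-up at z = 4: P = 7/(4 + 8) = 7/12


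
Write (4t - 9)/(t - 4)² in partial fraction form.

(4t - 9) = P(t - 4) + Q. At t = 4: Q = 4·4 - 9 = 7. Coeff of t: P = 4
Result: 4/(t - 4) + 7/(t - 4)²


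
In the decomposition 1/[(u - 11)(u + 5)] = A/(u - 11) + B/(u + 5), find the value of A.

Cover-up at u = 11: A = 1/(11 + 5) = 1/16


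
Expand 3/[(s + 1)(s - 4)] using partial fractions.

3/(s + 1)(s - 4) = A/(s + 1) + B/(s - 4). A = 3/(-1 - 4) = -3/5, B = 3/(4 + 1) = 3/5
Result: (-3/5)/(s + 1) + (3/5)/(s - 4)


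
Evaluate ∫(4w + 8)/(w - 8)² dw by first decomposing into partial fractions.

Decompose: α = 4, β = 4·8 + 8 = 40, so (4w + 8)/(w - 8)² = 4/(w - 8) + 40/(w - 8)². Integrate: ∫ α/(w - 8) dw = 4 ln|(w - 8)|; ∫ β/(w - 8)² dw = -40/(w - 8). Sum: 4 ln|(w - 8)| - 40/(w - 8) + C


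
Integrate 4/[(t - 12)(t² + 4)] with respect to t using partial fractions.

Cover-up at t=12: A = 4/(12²+4) = 1/37. Coeff matching: B = -1/37, C = -12/37. Decomposition: (1/37)/(t - 12) - ((1/37)t + 12/37)/(t² + 4). Integrate: linear → ln, quadratic → (1/2)ln + arctan: (1/37) ln|(t - 12)| - (1/74) ln(t² + 4) - (6/37) arctan(t/2) + C


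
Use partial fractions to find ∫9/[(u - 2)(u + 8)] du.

Decompose: 9/[(u - 2)(u + 8)] = (9/10)/(u - 2) - (9/10)/(u + 8). Integrate each term: (9/10) ln|(u - 2)| - (9/10) ln|(u + 8)| + C


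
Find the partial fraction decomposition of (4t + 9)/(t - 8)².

(4t + 9) = P(t - 8) + Q. At t = 8: Q = 4·8 + 9 = 41. Coeff of t: P = 4
Result: 4/(t - 8) + 41/(t - 8)²


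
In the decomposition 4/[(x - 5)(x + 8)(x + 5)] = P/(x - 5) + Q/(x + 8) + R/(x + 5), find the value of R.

Cover-up at x = -5: R = 4/[(-5 - 5)(-5 + 8)] = 4/[(-10)(3)] = -4/30 = -2/15


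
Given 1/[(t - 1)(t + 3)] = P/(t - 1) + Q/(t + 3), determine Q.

Cover-up at t = -3: Q = 1/(-3 - 1) = -1/4


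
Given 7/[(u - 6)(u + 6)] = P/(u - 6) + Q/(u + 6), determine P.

Cover-up at u = 6: P = 7/(6 + 6) = 7/12


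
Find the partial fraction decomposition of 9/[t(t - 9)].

9/t(t - 9) = α/t + β/(t - 9). α = 9/(0 - 9) = -1, β = 9/(9 - 0) = 1
Result: -1/t + 1/(t - 9)


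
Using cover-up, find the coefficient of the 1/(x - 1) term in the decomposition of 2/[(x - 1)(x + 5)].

Cover (x - 1), set x=1: 2/((x + 5) at x=1) = 2/(6) = 1/3


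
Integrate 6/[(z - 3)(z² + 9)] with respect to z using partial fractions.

Cover-up at z=3: P = 6/(3²+9) = 1/3. Coeff matching: Q = -1/3, R = -1. Decomposition: (1/3)/(z - 3) - ((1/3)z + 1)/(z² + 9). Integrate: linear → ln, quadratic → (1/2)ln + arctan: (1/3) ln|(z - 3)| - (1/6) ln(z² + 9) - (1/3) arctan(z/3) + C


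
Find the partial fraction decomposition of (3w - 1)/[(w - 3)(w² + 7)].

At w=3: A = (3·3 - 1)/(3² + 7) = 1/2. B = -A = -1/2, C = 3 - 3·A = 3/2
Result: (1/2)/(w - 3) - ((1/2)w - 3/2)/(w² + 7)


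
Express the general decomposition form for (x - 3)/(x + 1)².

Repeated linear factor: P/(x + 1) + Q/(x + 1)²


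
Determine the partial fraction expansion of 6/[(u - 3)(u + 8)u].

Using cover-up method: A = 2/11, B = 3/44, C = -1/4
Result: (2/11)/(u - 3) + (3/44)/(u + 8) - (1/4)/u


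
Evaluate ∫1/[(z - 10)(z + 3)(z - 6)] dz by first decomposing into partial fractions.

Cover-up: α = 1/52, β = 1/117, γ = -1/36. Decomposition: (1/52)/(z - 10) + (1/117)/(z + 3) - (1/36)/(z - 6). Integrate each term: (1/52) ln|(z - 10)| + (1/117) ln|(z + 3)| - (1/36) ln|(z - 6)| + C


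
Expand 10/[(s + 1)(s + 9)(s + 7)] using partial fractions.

Using cover-up method: α = 5/24, β = 5/8, γ = -5/6
Result: (5/24)/(s + 1) + (5/8)/(s + 9) - (5/6)/(s + 7)


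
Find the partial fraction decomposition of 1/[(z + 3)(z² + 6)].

Cover-up at z = -3: α = 1/((-3)² + 6) = 1/15. Then β = -α = -1/15, γ = -α·(0 - 3) = 1/5
Result: (1/15)/(z + 3) - ((1/15)z - 1/5)/(z² + 6)


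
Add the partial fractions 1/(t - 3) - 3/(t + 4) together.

Common denominator (t - 3)(t + 4). Numerator: 1(t + 4) - 3(t - 3) = (t + 4) - (3t - 9) = -2t + 13
Result: (-2t + 13)/[(t - 3)(t + 4)]


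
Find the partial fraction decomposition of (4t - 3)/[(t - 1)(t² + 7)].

At t=1: α = (4·1 - 3)/(1² + 7) = 1/8. β = -α = -1/8, γ = 4 - 1·α = 31/8
Result: (1/8)/(t - 1) - ((1/8)t - 31/8)/(t² + 7)


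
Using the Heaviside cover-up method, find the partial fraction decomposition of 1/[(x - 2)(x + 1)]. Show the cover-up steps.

Cover (x - 2): set x=2, get P = 1/(2 + 1) = 1/3. Cover (x + 1): set x=-1, get Q = 1/(-1 - 2) = -1/3.
Result: (1/3)/(x - 2) - (1/3)/(x + 1)


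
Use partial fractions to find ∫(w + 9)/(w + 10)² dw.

Decompose: A = 1, B = 1·(-10) + 9 = -1, so (w + 9)/(w + 10)² = 1/(w + 10) - 1/(w + 10)². Integrate: ∫ A/(w + 10) dw = ln|(w + 10)|; ∫ B/(w + 10)² dw = 1/(w + 10). Sum: ln|(w + 10)| + 1/(w + 10) + C


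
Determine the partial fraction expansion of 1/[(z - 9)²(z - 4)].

Cover-up at z=4: R = 1/(4 - 9)² = 1/25. Cover-up at z=9: Q = 1/(9 - 4) = 1/5. Comparing z² coeff: P = -R = -1/25
Result: (-1/25)/(z - 9) + (1/5)/(z - 9)² + (1/25)/(z - 4)


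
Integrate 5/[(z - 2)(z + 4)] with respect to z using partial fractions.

Decompose: 5/[(z - 2)(z + 4)] = (5/6)/(z - 2) - (5/6)/(z + 4). Integrate each term: (5/6) ln|(z - 2)| - (5/6) ln|(z + 4)| + C


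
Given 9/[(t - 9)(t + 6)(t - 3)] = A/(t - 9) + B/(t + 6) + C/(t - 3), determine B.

Cover-up at t = -6: B = 9/[(-6 - 9)(-6 - 3)] = 9/[(-15)(-9)] = 9/135 = 1/15


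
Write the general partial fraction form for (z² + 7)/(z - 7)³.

Repeated linear factor (power 3): P/(z - 7) + Q/(z - 7)² + R/(z - 7)³


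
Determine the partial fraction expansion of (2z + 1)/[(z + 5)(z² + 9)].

At z=-5: α = (2·(-5) + 1)/((-5)² + 9) = -9/34. β = -α = 9/34, γ = 2 - (-5)·α = 23/34
Result: (-9/34)/(z + 5) + ((9/34)z + 23/34)/(z² + 9)


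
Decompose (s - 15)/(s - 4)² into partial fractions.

(s - 15) = α(s - 4) + β. At s = 4: β = 1·4 - 15 = -11. Coeff of s: α = 1
Result: 1/(s - 4) - 11/(s - 4)²


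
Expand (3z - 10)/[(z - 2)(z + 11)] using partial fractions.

At z=2: P = (3·2 - 10)/(2 + 11) = -4/13. At z=-11: Q = (3·(-11) - 10)/(-11 - 2) = 43/13
Result: (-4/13)/(z - 2) + (43/13)/(z + 11)


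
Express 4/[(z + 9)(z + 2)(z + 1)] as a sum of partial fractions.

Using cover-up method: A = 1/14, B = -4/7, C = 1/2
Result: (1/14)/(z + 9) - (4/7)/(z + 2) + (1/2)/(z + 1)


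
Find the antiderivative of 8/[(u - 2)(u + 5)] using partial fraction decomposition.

Decompose: 8/[(u - 2)(u + 5)] = (8/7)/(u - 2) - (8/7)/(u + 5). Integrate each term: (8/7) ln|(u - 2)| - (8/7) ln|(u + 5)| + C


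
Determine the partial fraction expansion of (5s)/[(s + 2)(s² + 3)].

At s=-2: P = (5·(-2) + 0)/((-2)² + 3) = -10/7. Q = -P = 10/7, R = 5 - (-2)·P = 15/7
Result: (-10/7)/(s + 2) + ((10/7)s + 15/7)/(s² + 3)


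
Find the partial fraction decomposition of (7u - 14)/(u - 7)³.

(7u - 14) = A(u - 7)² + B(u - 7) + C. At u = 7: C = 7·7 - 14 = 35. Coefficients: A = 0, B = 7
Result: 7/(u - 7)² + 35/(u - 7)³


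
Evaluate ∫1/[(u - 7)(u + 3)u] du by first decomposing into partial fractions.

Cover-up: A = 1/70, B = 1/30, C = -1/21. Decomposition: (1/70)/(u - 7) + (1/30)/(u + 3) - (1/21)/u. Integrate each term: (1/70) ln|(u - 7)| + (1/30) ln|(u + 3)| - (1/21) ln|u| + C


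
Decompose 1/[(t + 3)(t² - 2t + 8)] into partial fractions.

Cover-up at t = -3: A = 1/((-3)² - 2·(-3) + 8) = 1/23. Then B = -A = -1/23, C = -A·(-2 - 3) = 5/23
Result: (1/23)/(t + 3) - ((1/23)t - 5/23)/(t² - 2t + 8)


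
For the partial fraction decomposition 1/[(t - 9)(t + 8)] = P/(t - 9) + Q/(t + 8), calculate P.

Cover-up at t = 9: P = 1/(9 + 8) = 1/17


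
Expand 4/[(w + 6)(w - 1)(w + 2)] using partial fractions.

Using cover-up method: A = 1/7, B = 4/21, C = -1/3
Result: (1/7)/(w + 6) + (4/21)/(w - 1) - (1/3)/(w + 2)


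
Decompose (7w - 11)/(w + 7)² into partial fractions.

(7w - 11) = P(w + 7) + Q. At w = -7: Q = 7·(-7) - 11 = -60. Coeff of w: P = 7
Result: 7/(w + 7) - 60/(w + 7)²


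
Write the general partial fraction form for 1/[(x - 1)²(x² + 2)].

Repeated linear + quadratic: P/(x - 1) + Q/(x - 1)² + (Rx + S)/(x² + 2)


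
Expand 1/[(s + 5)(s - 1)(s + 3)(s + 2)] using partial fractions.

Using Heaviside cover-up: (-1/36)/(s + 5) + (1/72)/(s - 1) + (1/8)/(s + 3) - (1/9)/(s + 2)


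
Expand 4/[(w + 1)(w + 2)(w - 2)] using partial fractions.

Using cover-up method: P = -4/3, Q = 1, R = 1/3
Result: (-4/3)/(w + 1) + 1/(w + 2) + (1/3)/(w - 2)


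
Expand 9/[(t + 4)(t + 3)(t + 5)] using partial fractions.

Using cover-up method: P = -9, Q = 9/2, R = 9/2
Result: -9/(t + 4) + (9/2)/(t + 3) + (9/2)/(t + 5)


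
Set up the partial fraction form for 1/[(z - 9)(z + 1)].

Distinct linear factors: P/(z - 9) + Q/(z + 1)


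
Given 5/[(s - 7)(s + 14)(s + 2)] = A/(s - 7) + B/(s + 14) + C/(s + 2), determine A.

Cover-up at s = 7: A = 5/[(7 + 14)(7 + 2)] = 5/[(21)(9)] = 5/189


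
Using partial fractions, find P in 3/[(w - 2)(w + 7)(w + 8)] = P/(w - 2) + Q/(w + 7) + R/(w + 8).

Cover-up at w = 2: P = 3/[(2 + 7)(2 + 8)] = 3/[(9)(10)] = 3/90 = 1/30


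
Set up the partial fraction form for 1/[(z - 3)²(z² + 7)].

Repeated linear + quadratic: α/(z - 3) + β/(z - 3)² + (γz + δ)/(z² + 7)


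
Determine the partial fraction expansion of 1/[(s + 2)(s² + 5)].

Cover-up at s = -2: A = 1/((-2)² + 5) = 1/9. Then B = -A = -1/9, C = -A·(0 - 2) = 2/9
Result: (1/9)/(s + 2) - ((1/9)s - 2/9)/(s² + 5)


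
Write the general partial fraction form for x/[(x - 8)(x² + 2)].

Linear + irreducible quadratic: α/(x - 8) + (βx + γ)/(x² + 2)


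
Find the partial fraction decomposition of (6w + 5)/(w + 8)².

(6w + 5) = α(w + 8) + β. At w = -8: β = 6·(-8) + 5 = -43. Coeff of w: α = 6
Result: 6/(w + 8) - 43/(w + 8)²


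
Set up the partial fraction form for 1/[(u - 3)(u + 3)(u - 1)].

Three distinct linear factors: P/(u - 3) + Q/(u + 3) + R/(u - 1)


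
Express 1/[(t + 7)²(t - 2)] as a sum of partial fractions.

Cover-up at t=2: γ = 1/(2 + 7)² = 1/81. Cover-up at t=-7: β = 1/(-7 - 2) = -1/9. Comparing t² coeff: α = -γ = -1/81
Result: (-1/81)/(t + 7) - (1/9)/(t + 7)² + (1/81)/(t - 2)


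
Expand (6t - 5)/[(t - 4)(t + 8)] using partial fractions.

At t=4: A = (6·4 - 5)/(4 + 8) = 19/12. At t=-8: B = (6·(-8) - 5)/(-8 - 4) = 53/12
Result: (19/12)/(t - 4) + (53/12)/(t + 8)


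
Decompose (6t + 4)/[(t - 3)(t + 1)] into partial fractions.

At t=3: α = (6·3 + 4)/(3 + 1) = 11/2. At t=-1: β = (6·(-1) + 4)/(-1 - 3) = 1/2
Result: (11/2)/(t - 3) + (1/2)/(t + 1)


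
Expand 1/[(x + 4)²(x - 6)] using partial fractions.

Cover-up at x=6: R = 1/(6 + 4)² = 1/100. Cover-up at x=-4: Q = 1/(-4 - 6) = -1/10. Comparing x² coeff: P = -R = -1/100
Result: (-1/100)/(x + 4) - (1/10)/(x + 4)² + (1/100)/(x - 6)


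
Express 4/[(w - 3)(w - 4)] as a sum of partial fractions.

4/(w - 3)(w - 4) = A/(w - 3) + B/(w - 4). A = 4/(3 - 4) = -4, B = 4/(4 - 3) = 4
Result: -4/(w - 3) + 4/(w - 4)


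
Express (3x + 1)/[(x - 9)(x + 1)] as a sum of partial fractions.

At x=9: P = (3·9 + 1)/(9 + 1) = 14/5. At x=-1: Q = (3·(-1) + 1)/(-1 - 9) = 1/5
Result: (14/5)/(x - 9) + (1/5)/(x + 1)


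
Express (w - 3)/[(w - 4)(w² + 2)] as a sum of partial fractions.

At w=4: P = (1·4 - 3)/(4² + 2) = 1/18. Q = -P = -1/18, R = 1 - 4·P = 7/9
Result: (1/18)/(w - 4) - ((1/18)w - 7/9)/(w² + 2)


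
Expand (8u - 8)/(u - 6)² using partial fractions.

(8u - 8) = α(u - 6) + β. At u = 6: β = 8·6 - 8 = 40. Coeff of u: α = 8
Result: 8/(u - 6) + 40/(u - 6)²


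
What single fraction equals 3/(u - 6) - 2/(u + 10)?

Common denominator (u - 6)(u + 10). Numerator: 3(u + 10) - 2(u - 6) = (3u + 30) - (2u - 12) = u + 42
Result: (u + 42)/[(u - 6)(u + 10)]


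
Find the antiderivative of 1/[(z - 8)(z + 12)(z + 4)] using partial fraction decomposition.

Cover-up: A = 1/240, B = 1/160, C = -1/96. Decomposition: (1/240)/(z - 8) + (1/160)/(z + 12) - (1/96)/(z + 4). Integrate each term: (1/240) ln|(z - 8)| + (1/160) ln|(z + 12)| - (1/96) ln|(z + 4)| + C


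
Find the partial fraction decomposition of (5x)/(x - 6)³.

(5x) = A(x - 6)² + B(x - 6) + C. At x = 6: C = 5·6 + 0 = 30. Coefficients: A = 0, B = 5
Result: 5/(x - 6)² + 30/(x - 6)³


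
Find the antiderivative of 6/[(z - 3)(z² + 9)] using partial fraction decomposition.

Cover-up at z=3: P = 6/(3²+9) = 1/3. Coeff matching: Q = -1/3, R = -1. Decomposition: (1/3)/(z - 3) - ((1/3)z + 1)/(z² + 9). Integrate: linear → ln, quadratic → (1/2)ln + arctan: (1/3) ln|(z - 3)| - (1/6) ln(z² + 9) - (1/3) arctan(z/3) + C


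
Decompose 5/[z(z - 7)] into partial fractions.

5/z(z - 7) = P/z + Q/(z - 7). P = 5/(0 - 7) = -5/7, Q = 5/(7 - 0) = 5/7
Result: (-5/7)/z + (5/7)/(z - 7)


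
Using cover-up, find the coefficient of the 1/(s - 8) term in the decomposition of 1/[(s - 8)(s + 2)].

Cover (s - 8), set s=8: 1/((s + 2) at s=8) = 1/(10) = 1/10


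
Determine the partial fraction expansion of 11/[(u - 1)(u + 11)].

11/(u - 1)(u + 11) = α/(u - 1) + β/(u + 11). α = 11/(1 + 11) = 11/12, β = 11/(-11 - 1) = -11/12
Result: (11/12)/(u - 1) - (11/12)/(u + 11)


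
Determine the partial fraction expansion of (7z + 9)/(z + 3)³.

(7z + 9) = A(z + 3)² + B(z + 3) + C. At z = -3: C = 7·(-3) + 9 = -12. Coefficients: A = 0, B = 7
Result: 7/(z + 3)² - 12/(z + 3)³


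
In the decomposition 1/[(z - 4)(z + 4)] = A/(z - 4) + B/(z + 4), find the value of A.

Cover-up at z = 4: A = 1/(4 + 4) = 1/8


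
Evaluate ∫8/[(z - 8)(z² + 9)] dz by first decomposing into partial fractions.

Cover-up at z=8: A = 8/(8²+9) = 8/73. Coeff matching: B = -8/73, C = -64/73. Decomposition: (8/73)/(z - 8) - ((8/73)z + 64/73)/(z² + 9). Integrate: linear → ln, quadratic → (1/2)ln + arctan: (8/73) ln|(z - 8)| - (4/73) ln(z² + 9) - (64/219) arctan(z/3) + C


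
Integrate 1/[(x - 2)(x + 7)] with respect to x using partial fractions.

Decompose: 1/[(x - 2)(x + 7)] = (1/9)/(x - 2) - (1/9)/(x + 7). Integrate each term: (1/9) ln|(x - 2)| - (1/9) ln|(x + 7)| + C


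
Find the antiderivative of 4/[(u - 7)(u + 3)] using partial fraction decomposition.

Decompose: 4/[(u - 7)(u + 3)] = (2/5)/(u - 7) - (2/5)/(u + 3). Integrate each term: (2/5) ln|(u - 7)| - (2/5) ln|(u + 3)| + C


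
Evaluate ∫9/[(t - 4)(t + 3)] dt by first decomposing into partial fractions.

Decompose: 9/[(t - 4)(t + 3)] = (9/7)/(t - 4) - (9/7)/(t + 3). Integrate each term: (9/7) ln|(t - 4)| - (9/7) ln|(t + 3)| + C


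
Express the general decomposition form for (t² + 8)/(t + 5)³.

Repeated linear factor (power 3): P/(t + 5) + Q/(t + 5)² + R/(t + 5)³


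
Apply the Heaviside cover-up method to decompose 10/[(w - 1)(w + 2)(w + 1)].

Cover (w - 1), w=1: P = 10/[(1 + 2)(1 + 1)] = 5/3. Cover (w + 2), w=-2: Q = 10/[(-2 - 1)(-2 + 1)] = 10/3. Cover (w + 1), w=-1: R = 10/[(-1 - 1)(-1 + 2)] = -5.
Result: (5/3)/(w - 1) + (10/3)/(w + 2) - 5/(w + 1)


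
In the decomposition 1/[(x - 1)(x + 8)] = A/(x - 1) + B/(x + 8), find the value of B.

Cover-up at x = -8: B = 1/(-8 - 1) = -1/9


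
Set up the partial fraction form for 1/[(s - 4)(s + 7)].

Distinct linear factors: α/(s - 4) + β/(s + 7)


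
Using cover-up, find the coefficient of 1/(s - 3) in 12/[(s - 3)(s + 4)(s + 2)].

Cover (s - 3), set s=3: 12/[(3 + 4)(3 + 2)] = 12/35


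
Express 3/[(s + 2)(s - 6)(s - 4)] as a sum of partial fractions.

Using cover-up method: A = 1/16, B = 3/16, C = -1/4
Result: (1/16)/(s + 2) + (3/16)/(s - 6) - (1/4)/(s - 4)


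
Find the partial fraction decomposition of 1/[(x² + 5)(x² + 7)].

Coefficient matching gives α = γ = 0, β = 1/(7-5) = 1/2, δ = -β = -1/2
Result: (1/2)/(x² + 5) - (1/2)/(x² + 7)


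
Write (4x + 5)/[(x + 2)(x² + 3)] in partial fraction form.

At x=-2: A = (4·(-2) + 5)/((-2)² + 3) = -3/7. B = -A = 3/7, C = 4 - (-2)·A = 22/7
Result: (-3/7)/(x + 2) + ((3/7)x + 22/7)/(x² + 3)


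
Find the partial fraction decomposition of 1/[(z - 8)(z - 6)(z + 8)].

Using cover-up method: α = 1/32, β = -1/28, γ = 1/224
Result: (1/32)/(z - 8) - (1/28)/(z - 6) + (1/224)/(z + 8)


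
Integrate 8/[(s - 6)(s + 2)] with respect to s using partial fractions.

Decompose: 8/[(s - 6)(s + 2)] = 1/(s - 6) - 1/(s + 2). Integrate each term: ln|(s - 6)| - ln|(s + 2)| + C


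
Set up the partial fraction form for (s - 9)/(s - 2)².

Repeated linear factor: P/(s - 2) + Q/(s - 2)²


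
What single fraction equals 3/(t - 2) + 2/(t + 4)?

Common denominator (t - 2)(t + 4). Numerator: 3(t + 4) + 2(t - 2) = (3t + 12) + (2t - 4) = 5t + 8
Result: (5t + 8)/[(t - 2)(t + 4)]


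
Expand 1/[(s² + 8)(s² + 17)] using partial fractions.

Coefficient matching gives P = R = 0, Q = 1/(17-8) = 1/9, S = -Q = -1/9
Result: (1/9)/(s² + 8) - (1/9)/(s² + 17)


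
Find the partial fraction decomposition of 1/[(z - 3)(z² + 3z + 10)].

Cover-up at z = 3: α = 1/(3² + 3·3 + 10) = 1/28. Then β = -α = -1/28, γ = -α·(3 + 3) = -3/14
Result: (1/28)/(z - 3) - ((1/28)z + 3/14)/(z² + 3z + 10)


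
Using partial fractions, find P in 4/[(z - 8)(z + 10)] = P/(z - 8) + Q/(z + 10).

Cover-up at z = 8: P = 4/(8 + 10) = 4/18 = 2/9


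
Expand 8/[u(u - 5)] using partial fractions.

8/u(u - 5) = α/u + β/(u - 5). α = 8/(0 - 5) = -8/5, β = 8/(5 - 0) = 8/5
Result: (-8/5)/u + (8/5)/(u - 5)


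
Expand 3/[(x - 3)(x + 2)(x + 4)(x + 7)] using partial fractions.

Using Heaviside cover-up: (3/350)/(x - 3) - (3/50)/(x + 2) + (1/14)/(x + 4) - (1/50)/(x + 7)


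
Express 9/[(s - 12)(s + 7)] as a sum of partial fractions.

9/(s - 12)(s + 7) = A/(s - 12) + B/(s + 7). A = 9/(12 + 7) = 9/19, B = 9/(-7 - 12) = -9/19
Result: (9/19)/(s - 12) - (9/19)/(s + 7)


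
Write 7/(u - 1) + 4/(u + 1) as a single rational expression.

Common denominator (u - 1)(u + 1). Numerator: 7(u + 1) + 4(u - 1) = (7u + 7) + (4u - 4) = 11u + 3
Result: (11u + 3)/[(u - 1)(u + 1)]


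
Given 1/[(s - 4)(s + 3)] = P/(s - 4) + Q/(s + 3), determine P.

Cover-up at s = 4: P = 1/(4 + 3) = 1/7


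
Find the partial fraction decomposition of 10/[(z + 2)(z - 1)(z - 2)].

Using cover-up method: α = 5/6, β = -10/3, γ = 5/2
Result: (5/6)/(z + 2) - (10/3)/(z - 1) + (5/2)/(z - 2)


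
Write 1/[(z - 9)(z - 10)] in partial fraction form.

1/(z - 9)(z - 10) = α/(z - 9) + β/(z - 10). α = 1/(9 - 10) = -1, β = 1/(10 - 9) = 1
Result: -1/(z - 9) + 1/(z - 10)


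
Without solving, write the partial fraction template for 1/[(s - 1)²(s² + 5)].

Repeated linear + quadratic: P/(s - 1) + Q/(s - 1)² + (Rs + S)/(s² + 5)


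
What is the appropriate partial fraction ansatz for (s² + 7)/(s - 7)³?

Repeated linear factor (power 3): α/(s - 7) + β/(s - 7)² + γ/(s - 7)³


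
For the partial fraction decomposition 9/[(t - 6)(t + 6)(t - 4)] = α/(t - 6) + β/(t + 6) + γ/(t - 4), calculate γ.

Cover-up at t = 4: γ = 9/[(4 - 6)(4 + 6)] = 9/[(-2)(10)] = -9/20


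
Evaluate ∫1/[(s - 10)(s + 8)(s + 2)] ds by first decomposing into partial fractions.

Cover-up: α = 1/216, β = 1/108, γ = -1/72. Decomposition: (1/216)/(s - 10) + (1/108)/(s + 8) - (1/72)/(s + 2). Integrate each term: (1/216) ln|(s - 10)| + (1/108) ln|(s + 8)| - (1/72) ln|(s + 2)| + C


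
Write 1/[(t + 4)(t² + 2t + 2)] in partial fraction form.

Cover-up at t = -4: P = 1/((-4)² + 2·(-4) + 2) = 1/10. Then Q = -P = -1/10, R = -P·(2 - 4) = 1/5
Result: (1/10)/(t + 4) - ((1/10)t - 1/5)/(t² + 2t + 2)


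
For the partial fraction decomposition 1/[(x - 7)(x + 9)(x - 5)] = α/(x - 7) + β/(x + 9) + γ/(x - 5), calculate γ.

Cover-up at x = 5: γ = 1/[(5 - 7)(5 + 9)] = 1/[(-2)(14)] = -1/28


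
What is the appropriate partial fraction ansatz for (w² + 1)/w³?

Repeated linear factor (power 3): α/w + β/w² + γ/w³


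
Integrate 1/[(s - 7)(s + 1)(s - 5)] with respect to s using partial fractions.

Cover-up: α = 1/16, β = 1/48, γ = -1/12. Decomposition: (1/16)/(s - 7) + (1/48)/(s + 1) - (1/12)/(s - 5). Integrate each term: (1/16) ln|(s - 7)| + (1/48) ln|(s + 1)| - (1/12) ln|(s - 5)| + C


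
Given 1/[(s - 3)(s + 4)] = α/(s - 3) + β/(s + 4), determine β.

Cover-up at s = -4: β = 1/(-4 - 3) = -1/7


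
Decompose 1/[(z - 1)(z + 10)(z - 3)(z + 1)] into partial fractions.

Using Heaviside cover-up: (-1/44)/(z - 1) - (1/1287)/(z + 10) + (1/104)/(z - 3) + (1/72)/(z + 1)


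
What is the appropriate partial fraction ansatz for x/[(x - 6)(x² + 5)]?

Linear + irreducible quadratic: P/(x - 6) + (Qx + R)/(x² + 5)


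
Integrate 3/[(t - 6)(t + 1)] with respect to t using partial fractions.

Decompose: 3/[(t - 6)(t + 1)] = (3/7)/(t - 6) - (3/7)/(t + 1). Integrate each term: (3/7) ln|(t - 6)| - (3/7) ln|(t + 1)| + C


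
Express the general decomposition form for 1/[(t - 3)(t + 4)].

Distinct linear factors: A/(t - 3) + B/(t + 4)


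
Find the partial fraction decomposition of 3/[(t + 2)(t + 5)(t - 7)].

Using cover-up method: α = -1/9, β = 1/12, γ = 1/36
Result: (-1/9)/(t + 2) + (1/12)/(t + 5) + (1/36)/(t - 7)


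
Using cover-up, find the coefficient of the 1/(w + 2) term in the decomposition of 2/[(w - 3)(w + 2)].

Cover (w + 2), set w=-2: 2/((w - 3) at w=-2) = 2/(-5) = -2/5


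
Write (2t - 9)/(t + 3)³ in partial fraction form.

(2t - 9) = A(t + 3)² + B(t + 3) + C. At t = -3: C = 2·(-3) - 9 = -15. Coefficients: A = 0, B = 2
Result: 2/(t + 3)² - 15/(t + 3)³


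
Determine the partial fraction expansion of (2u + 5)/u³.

(2u + 5) = Pu² + Qu + R. At u = 0: R = 2·0 + 5 = 5. Coefficients: P = 0, Q = 2
Result: 2/u² + 5/u³
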